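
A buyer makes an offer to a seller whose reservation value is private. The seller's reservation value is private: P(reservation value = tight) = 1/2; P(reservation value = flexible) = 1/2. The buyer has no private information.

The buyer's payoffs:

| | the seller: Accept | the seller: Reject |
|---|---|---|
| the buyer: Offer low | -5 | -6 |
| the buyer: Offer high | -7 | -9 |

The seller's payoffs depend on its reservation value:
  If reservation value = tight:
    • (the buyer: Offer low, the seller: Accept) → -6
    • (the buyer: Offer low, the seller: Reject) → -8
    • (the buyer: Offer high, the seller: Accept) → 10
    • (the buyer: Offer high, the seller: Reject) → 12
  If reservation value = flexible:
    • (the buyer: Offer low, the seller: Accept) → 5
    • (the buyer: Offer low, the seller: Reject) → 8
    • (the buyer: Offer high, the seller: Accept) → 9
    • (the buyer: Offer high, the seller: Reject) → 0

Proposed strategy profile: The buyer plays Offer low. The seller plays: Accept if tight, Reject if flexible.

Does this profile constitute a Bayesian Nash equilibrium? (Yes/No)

Yes

A profile is a BNE iff every type of every player is best-responding given beliefs about the other side.
The buyer plays Offer low: E[Offer low] = 1/2·(-5) + 1/2·(-6) = -11/2; E[Offer high] = -8. Best-responding. ✓
The seller (reservation value tight), facing Offer low: Accept gives -6, Reject gives -8. Proposed Accept is best. ✓
The seller (reservation value flexible), facing Offer low: Accept gives 5, Reject gives 8. Proposed Reject is best. ✓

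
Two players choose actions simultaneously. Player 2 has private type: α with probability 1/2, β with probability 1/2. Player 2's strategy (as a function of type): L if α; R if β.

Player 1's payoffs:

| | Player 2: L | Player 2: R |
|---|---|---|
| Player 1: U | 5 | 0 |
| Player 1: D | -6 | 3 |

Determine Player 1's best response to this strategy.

E[U] = 1/2·(5) + 1/2·(0) = 5/2
E[D] = 1/2·(-6) + 1/2·(3) = -3/2
Best response: U (5/2 is the largest).

U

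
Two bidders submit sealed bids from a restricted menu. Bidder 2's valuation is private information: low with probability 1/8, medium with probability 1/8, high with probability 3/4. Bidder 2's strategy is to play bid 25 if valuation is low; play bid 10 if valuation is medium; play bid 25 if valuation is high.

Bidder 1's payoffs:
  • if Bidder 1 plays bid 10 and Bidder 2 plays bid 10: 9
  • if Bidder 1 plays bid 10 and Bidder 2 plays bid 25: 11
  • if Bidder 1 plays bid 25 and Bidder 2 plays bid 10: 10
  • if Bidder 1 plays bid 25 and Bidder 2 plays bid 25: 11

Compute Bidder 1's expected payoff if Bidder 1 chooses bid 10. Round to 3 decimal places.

E[bid 10] = 1/8·11 + 1/8·9 + 3/4·11 = 11/8 + 9/8 + 33/4 = 43/4

10.750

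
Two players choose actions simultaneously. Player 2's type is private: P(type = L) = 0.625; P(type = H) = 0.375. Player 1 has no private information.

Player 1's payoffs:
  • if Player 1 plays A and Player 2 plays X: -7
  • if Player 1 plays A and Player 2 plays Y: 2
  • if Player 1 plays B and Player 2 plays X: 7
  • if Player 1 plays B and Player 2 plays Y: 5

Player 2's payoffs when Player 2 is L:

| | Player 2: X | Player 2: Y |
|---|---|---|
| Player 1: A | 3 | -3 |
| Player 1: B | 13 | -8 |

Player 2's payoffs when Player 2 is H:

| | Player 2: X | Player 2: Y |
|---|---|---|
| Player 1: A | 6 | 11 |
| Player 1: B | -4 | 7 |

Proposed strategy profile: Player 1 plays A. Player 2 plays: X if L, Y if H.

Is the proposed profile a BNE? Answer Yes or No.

Player 1 plays A: E[A] = 0.625·(-7) + 0.375·(2) = -3.625; E[B] = 6.25. Not best-responding. ✗
Player 2 (type L), facing A: X gives 3, Y gives -3. Proposed X is best. ✓
Player 2 (type H), facing A: X gives 6, Y gives 11. Proposed Y is best. ✓

No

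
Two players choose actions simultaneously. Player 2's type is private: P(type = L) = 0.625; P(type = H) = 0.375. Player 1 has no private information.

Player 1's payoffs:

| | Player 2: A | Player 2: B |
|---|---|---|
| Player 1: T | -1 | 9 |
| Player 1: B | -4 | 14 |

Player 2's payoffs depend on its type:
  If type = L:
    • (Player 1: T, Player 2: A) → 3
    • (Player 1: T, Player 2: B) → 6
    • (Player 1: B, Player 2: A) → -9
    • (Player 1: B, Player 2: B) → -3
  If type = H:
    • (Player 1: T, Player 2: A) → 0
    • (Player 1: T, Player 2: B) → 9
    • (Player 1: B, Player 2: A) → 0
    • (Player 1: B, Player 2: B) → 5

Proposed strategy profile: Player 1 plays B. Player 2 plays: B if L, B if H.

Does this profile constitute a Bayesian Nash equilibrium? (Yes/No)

Player 1 plays B: E[B] = 0.625·(14) + 0.375·(14) = 14; E[T] = 9. Best-responding. ✓
Player 2 (type L), facing B: A gives -9, B gives -3. Proposed B is best. ✓
Player 2 (type H), facing B: A gives 0, B gives 5. Proposed B is best. ✓

Yes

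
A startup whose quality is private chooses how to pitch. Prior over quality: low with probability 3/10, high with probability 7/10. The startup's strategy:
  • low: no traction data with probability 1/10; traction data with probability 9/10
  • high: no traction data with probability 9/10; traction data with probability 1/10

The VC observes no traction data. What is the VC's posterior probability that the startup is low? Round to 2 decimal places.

Apply Bayes' rule using the sender's strategy as the likelihood.
P(no traction data) = (3/10)·(1/10) + (7/10)·(9/10) = 33/50
P(low | no traction data) = ((3/10)·(1/10)) / (33/50) = (3/100) / (33/50) = 1/22

0.05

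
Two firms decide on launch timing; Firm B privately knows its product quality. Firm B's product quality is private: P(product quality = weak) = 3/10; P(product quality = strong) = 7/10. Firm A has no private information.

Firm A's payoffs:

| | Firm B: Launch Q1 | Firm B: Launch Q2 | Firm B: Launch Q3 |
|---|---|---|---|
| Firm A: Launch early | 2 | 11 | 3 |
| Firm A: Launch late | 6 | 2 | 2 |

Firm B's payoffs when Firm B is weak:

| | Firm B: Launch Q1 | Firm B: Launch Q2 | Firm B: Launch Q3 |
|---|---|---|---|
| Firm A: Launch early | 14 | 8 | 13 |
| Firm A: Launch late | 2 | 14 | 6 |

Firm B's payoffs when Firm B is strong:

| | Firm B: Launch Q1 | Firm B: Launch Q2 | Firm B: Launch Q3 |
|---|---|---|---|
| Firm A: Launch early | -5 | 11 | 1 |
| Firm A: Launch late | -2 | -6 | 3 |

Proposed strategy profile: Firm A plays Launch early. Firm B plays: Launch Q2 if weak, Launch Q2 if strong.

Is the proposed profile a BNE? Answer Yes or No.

No

Firm A plays Launch early: E[Launch early] = 3/10·(11) + 7/10·(11) = 11; E[Launch late] = 2. Best-responding. ✓
Firm B (product quality weak), facing Launch early: Launch Q1 gives 14, Launch Q2 gives 8, Launch Q3 gives 13. Proposed Launch Q2 is not best — profitable deviation exists. ✗
Firm B (product quality strong), facing Launch early: Launch Q1 gives -5, Launch Q2 gives 11, Launch Q3 gives 1. Proposed Launch Q2 is best. ✓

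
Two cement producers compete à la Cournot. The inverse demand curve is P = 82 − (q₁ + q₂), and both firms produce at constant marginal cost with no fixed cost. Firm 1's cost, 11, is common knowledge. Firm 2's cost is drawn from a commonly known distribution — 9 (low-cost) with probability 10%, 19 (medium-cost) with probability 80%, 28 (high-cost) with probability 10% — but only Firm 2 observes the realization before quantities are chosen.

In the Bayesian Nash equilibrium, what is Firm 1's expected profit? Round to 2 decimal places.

691.69

Type-c best response for Firm 2: q₂(c) = (82 − c)/2 − q₁/2.
Firm 1 maximizes expected profit; its first-order condition is 82 − 2q₁ − E[q₂] − 11 = 0.
Substituting E[q₂] and solving: E[c₂] = 18.9, so q₁ = (82 − 2·11 + 18.9)/3 = 26.3.
E[P] = 82 − (q₁ + E[q₂]) = 37.3; Firm 1's expected profit = (E[P] − 11)·q₁ = (37.3 − 11)·26.3 = 691.69.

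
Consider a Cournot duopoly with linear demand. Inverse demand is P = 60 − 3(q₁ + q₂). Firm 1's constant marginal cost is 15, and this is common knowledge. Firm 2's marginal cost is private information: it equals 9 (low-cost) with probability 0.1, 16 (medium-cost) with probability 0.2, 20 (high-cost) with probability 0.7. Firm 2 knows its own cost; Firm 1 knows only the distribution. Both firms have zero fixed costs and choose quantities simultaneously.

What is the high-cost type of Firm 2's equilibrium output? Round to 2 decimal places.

3.99

Type-c best response for Firm 2: q₂(c) = (60 − c)/6 − q₁/2.
Firm 1 maximizes expected profit; its first-order condition is 60 − 6q₁ − 3E[q₂] − 15 = 0.
Substituting E[q₂] and solving: E[c₂] = 18.1, so q₁ = (60 − 2·15 + 18.1)/9 = 5.34444.
q₂(high-cost) = (60 − 20 − 3·5.34444)/6 = 3.99444.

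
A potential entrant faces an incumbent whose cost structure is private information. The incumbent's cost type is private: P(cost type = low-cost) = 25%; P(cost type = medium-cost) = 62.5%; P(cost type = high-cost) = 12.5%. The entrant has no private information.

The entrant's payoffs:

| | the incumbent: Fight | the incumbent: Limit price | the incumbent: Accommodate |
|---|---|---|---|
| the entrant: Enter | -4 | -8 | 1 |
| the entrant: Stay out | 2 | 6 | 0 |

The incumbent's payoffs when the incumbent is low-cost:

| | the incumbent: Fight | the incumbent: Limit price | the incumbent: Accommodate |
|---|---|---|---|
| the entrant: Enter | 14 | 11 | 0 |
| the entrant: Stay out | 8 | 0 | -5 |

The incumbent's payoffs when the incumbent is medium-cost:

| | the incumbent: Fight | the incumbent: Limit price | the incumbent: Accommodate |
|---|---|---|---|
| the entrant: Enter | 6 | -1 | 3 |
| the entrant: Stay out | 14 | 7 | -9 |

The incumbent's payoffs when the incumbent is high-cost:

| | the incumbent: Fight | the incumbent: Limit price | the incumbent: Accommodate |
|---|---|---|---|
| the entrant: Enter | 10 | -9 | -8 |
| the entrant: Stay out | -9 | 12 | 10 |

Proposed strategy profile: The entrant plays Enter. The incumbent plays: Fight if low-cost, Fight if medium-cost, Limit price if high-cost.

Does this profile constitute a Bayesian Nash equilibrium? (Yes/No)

The entrant plays Enter: E[Enter] = 0.25·(-4) + 0.625·(-4) + 0.125·(-8) = -4.5; E[Stay out] = 2.5. Not best-responding. ✗
The incumbent (cost type low-cost), facing Enter: Fight gives 14, Limit price gives 11, Accommodate gives 0. Proposed Fight is best. ✓
The incumbent (cost type medium-cost), facing Enter: Fight gives 6, Limit price gives -1, Accommodate gives 3. Proposed Fight is best. ✓
The incumbent (cost type high-cost), facing Enter: Fight gives 10, Limit price gives -9, Accommodate gives -8. Proposed Limit price is not best — profitable deviation exists. ✗

No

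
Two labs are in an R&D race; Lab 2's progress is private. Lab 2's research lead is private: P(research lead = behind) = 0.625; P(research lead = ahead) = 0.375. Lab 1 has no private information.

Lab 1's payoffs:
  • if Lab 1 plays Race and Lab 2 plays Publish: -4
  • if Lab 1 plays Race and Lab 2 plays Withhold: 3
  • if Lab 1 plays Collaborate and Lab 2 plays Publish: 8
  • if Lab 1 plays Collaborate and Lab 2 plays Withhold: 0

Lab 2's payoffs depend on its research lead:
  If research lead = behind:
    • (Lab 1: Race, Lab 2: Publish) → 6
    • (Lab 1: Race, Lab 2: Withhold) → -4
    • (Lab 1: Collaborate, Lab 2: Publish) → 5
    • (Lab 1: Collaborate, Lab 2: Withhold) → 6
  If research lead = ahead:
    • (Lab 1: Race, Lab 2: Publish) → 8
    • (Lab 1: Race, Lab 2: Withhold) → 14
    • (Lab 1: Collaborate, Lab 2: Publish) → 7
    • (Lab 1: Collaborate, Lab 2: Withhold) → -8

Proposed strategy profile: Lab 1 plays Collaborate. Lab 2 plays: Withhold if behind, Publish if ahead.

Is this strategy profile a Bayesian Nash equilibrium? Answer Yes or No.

A profile is a BNE iff every type of every player is best-responding given beliefs about the other side.
Lab 1 plays Collaborate: E[Collaborate] = 0.625·(0) + 0.375·(8) = 3; E[Race] = 0.375. Best-responding. ✓
Lab 2 (research lead behind), facing Collaborate: Publish gives 5, Withhold gives 6. Proposed Withhold is best. ✓
Lab 2 (research lead ahead), facing Collaborate: Publish gives 7, Withhold gives -8. Proposed Publish is best. ✓

Yes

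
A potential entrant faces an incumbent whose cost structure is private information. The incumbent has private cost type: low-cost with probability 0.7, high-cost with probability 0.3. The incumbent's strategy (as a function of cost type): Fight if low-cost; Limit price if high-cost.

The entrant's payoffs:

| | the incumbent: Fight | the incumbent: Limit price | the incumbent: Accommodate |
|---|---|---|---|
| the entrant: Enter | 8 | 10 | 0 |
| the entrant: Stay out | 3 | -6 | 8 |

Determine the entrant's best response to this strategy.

E[Enter] = 0.7·(8) + 0.3·(10) = 8.6
E[Stay out] = 0.7·(3) + 0.3·(-6) = 0.3
Best response: Enter (8.6 is the largest).

Enter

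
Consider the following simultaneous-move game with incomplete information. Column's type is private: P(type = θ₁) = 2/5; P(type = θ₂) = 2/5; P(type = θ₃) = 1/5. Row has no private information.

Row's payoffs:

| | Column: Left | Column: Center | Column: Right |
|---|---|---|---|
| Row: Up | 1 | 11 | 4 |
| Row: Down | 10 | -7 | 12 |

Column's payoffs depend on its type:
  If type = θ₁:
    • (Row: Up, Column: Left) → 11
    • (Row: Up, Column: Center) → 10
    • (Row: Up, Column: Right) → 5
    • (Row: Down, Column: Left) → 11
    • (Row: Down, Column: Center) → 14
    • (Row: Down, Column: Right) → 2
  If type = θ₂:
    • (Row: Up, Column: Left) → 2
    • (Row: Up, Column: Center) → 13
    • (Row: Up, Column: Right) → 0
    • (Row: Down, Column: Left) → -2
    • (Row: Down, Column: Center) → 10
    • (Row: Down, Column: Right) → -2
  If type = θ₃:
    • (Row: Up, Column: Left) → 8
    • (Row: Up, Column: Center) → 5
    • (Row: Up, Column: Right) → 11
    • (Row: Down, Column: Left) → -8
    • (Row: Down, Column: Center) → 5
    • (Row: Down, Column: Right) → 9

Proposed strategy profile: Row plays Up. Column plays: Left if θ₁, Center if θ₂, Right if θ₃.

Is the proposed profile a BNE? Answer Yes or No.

Row plays Up: E[Up] = 2/5·(1) + 2/5·(11) + 1/5·(4) = 28/5; E[Down] = 18/5. Best-responding. ✓
Column (type θ₁), facing Up: Left gives 11, Center gives 10, Right gives 5. Proposed Left is best. ✓
Column (type θ₂), facing Up: Left gives 2, Center gives 13, Right gives 0. Proposed Center is best. ✓
Column (type θ₃), facing Up: Left gives 8, Center gives 5, Right gives 11. Proposed Right is best. ✓

Yes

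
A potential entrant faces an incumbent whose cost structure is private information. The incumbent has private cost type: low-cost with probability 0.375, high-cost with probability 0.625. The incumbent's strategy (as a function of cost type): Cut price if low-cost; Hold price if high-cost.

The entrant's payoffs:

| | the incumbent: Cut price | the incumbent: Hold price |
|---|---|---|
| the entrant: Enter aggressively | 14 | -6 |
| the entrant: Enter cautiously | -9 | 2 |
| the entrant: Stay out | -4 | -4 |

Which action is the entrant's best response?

Enter aggressively

E[Enter aggressively] = 0.375·(14) + 0.625·(-6) = 1.5
E[Enter cautiously] = 0.375·(-9) + 0.625·(2) = -2.125
E[Stay out] = 0.375·(-4) + 0.625·(-4) = -4
Best response: Enter aggressively (1.5 is the largest).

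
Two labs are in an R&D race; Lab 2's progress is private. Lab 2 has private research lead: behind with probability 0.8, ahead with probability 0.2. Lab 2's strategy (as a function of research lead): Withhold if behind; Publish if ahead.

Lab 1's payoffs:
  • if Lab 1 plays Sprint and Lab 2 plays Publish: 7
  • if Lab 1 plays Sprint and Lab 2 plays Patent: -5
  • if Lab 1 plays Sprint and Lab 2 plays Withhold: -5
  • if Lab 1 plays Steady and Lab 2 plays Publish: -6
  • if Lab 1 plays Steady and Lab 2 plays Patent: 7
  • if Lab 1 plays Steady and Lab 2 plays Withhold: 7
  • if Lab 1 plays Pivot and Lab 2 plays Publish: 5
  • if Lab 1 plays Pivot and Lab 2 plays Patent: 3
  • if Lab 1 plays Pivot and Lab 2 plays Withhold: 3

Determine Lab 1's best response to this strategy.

Steady

Compute Lab 1's expected payoff for each action, taking the expectation over Lab 2's type.
E[Sprint] = 0.8·(-5) + 0.2·(7) = -2.6
E[Steady] = 0.8·(7) + 0.2·(-6) = 4.4
E[Pivot] = 0.8·(3) + 0.2·(5) = 3.4
Best response: Steady (4.4 is the largest).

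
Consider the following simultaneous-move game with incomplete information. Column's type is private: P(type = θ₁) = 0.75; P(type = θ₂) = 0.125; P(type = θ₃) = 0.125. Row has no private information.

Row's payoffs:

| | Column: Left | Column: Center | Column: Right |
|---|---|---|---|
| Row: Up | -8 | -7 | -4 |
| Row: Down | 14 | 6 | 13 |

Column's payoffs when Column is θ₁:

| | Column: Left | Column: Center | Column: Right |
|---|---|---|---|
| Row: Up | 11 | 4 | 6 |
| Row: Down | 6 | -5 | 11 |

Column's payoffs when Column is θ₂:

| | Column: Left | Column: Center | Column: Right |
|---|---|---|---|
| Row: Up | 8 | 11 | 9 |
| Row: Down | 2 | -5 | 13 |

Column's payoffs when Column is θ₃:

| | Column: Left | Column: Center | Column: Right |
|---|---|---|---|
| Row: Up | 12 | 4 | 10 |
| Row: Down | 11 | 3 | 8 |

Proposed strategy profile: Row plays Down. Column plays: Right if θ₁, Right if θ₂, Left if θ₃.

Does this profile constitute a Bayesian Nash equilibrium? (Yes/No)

Yes

Row plays Down: E[Down] = 0.75·(13) + 0.125·(13) + 0.125·(14) = 13.125; E[Up] = -4.5. Best-responding. ✓
Column (type θ₁), facing Down: Left gives 6, Center gives -5, Right gives 11. Proposed Right is best. ✓
Column (type θ₂), facing Down: Left gives 2, Center gives -5, Right gives 13. Proposed Right is best. ✓
Column (type θ₃), facing Down: Left gives 11, Center gives 3, Right gives 8. Proposed Left is best. ✓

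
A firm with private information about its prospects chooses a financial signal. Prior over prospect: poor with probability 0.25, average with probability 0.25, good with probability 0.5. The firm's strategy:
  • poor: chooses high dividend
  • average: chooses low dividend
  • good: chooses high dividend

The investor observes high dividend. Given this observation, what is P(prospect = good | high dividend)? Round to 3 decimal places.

0.667

P(high dividend) = 0.25·1 + 0.25·0 + 0.5·1 = 0.75
P(good | high dividend) = (0.5·1) / 0.75 = 0.5 / 0.75 = 0.666667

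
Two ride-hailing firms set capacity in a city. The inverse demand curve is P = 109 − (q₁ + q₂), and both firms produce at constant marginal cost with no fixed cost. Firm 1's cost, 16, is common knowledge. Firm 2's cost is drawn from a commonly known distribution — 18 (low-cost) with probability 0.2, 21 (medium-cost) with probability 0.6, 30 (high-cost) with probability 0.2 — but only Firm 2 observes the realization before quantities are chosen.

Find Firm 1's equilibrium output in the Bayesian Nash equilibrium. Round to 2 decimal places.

33.07

Firm 2 with cost c maximizes (109 − (q₁+q₂) − c)·q₂, giving q₂(c) = (109 − c − q₁)/2.
E[c₂] = 0.2·18 + 0.6·21 + 0.2·30 = 22.2
Firm 1's FOC against E[q₂] yields q₁ = (109 − 2·16 + E[c₂])/3 = (109 − 32 + 22.2)/3 = 33.0667.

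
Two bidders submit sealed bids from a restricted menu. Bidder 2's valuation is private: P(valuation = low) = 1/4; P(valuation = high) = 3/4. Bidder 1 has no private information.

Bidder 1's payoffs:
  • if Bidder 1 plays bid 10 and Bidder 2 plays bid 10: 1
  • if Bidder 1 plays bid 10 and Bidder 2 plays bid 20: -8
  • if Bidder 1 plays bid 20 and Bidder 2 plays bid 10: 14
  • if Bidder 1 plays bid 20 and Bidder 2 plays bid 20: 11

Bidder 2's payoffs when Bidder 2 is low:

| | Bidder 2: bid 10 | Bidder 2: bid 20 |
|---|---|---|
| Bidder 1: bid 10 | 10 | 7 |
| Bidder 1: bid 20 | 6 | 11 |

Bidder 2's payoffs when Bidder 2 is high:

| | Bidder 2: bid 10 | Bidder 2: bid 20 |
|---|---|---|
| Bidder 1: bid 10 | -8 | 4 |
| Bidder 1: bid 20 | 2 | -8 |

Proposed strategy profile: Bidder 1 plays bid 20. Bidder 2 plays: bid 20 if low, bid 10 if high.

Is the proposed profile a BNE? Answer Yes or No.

Yes

Bidder 1 plays bid 20: E[bid 20] = 1/4·(11) + 3/4·(14) = 53/4; E[bid 10] = -5/4. Best-responding. ✓
Bidder 2 (valuation low), facing bid 20: bid 10 gives 6, bid 20 gives 11. Proposed bid 20 is best. ✓
Bidder 2 (valuation high), facing bid 20: bid 10 gives 2, bid 20 gives -8. Proposed bid 10 is best. ✓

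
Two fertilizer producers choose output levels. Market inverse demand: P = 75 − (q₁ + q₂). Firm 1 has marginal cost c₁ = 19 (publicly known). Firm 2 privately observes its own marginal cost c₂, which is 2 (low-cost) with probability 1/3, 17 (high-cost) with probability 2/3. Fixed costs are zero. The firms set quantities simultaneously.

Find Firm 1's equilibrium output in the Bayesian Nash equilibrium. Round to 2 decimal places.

16.33

Type-c best response for Firm 2: q₂(c) = (75 − c)/2 − q₁/2.
Firm 1 maximizes expected profit; its first-order condition is 75 − 2q₁ − E[q₂] − 19 = 0.
Substituting E[q₂] and solving: E[c₂] = 12, so q₁ = (75 − 2·19 + 12)/3 = 16.3333.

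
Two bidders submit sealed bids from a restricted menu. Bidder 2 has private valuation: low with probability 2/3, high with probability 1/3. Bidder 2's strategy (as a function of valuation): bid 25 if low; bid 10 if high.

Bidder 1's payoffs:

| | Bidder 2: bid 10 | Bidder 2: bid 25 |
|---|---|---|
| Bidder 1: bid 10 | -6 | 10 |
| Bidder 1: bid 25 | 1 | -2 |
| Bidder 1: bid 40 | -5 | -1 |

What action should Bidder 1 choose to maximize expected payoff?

E[bid 10] = 2/3·(10) + 1/3·(-6) = 14/3
E[bid 25] = 2/3·(-2) + 1/3·(1) = -1
E[bid 40] = 2/3·(-1) + 1/3·(-5) = -7/3
Best response: bid 10 (14/3 is the largest).

bid 10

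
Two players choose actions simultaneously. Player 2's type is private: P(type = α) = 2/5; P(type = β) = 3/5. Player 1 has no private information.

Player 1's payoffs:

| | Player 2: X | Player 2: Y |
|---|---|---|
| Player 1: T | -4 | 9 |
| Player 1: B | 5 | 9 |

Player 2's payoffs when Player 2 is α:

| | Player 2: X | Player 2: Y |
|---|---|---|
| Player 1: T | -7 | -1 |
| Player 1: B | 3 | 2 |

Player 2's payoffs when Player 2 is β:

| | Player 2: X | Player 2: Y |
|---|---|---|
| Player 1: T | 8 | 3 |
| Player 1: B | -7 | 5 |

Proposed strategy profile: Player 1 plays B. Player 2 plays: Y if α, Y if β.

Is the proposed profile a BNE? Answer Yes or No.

No

Player 1 plays B: E[B] = 2/5·(9) + 3/5·(9) = 9; E[T] = 9. Best-responding. ✓
Player 2 (type α), facing B: X gives 3, Y gives 2. Proposed Y is not best — profitable deviation exists. ✗
Player 2 (type β), facing B: X gives -7, Y gives 5. Proposed Y is best. ✓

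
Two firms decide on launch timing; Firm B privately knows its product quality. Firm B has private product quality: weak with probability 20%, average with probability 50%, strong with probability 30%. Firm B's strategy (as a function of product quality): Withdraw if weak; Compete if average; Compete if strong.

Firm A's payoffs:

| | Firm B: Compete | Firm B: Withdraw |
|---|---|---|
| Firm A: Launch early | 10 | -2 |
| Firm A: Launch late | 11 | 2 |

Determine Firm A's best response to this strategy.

E[Launch early] = 0.2·(-2) + 0.5·(10) + 0.3·(10) = 7.6
E[Launch late] = 0.2·(2) + 0.5·(11) + 0.3·(11) = 9.2
Best response: Launch late (9.2 is the largest).

Launch late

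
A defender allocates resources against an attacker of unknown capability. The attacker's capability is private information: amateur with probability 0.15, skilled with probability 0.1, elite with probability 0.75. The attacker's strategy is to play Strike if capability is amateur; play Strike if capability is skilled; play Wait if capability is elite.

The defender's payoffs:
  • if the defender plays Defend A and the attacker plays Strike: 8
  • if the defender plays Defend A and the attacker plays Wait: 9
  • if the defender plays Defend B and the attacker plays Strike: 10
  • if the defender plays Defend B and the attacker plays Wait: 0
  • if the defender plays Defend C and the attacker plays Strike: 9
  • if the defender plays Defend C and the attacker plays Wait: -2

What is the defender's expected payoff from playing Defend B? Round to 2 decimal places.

Take the expectation over the attacker's capability, weighting each type's action by its prior probability.
E[Defend B] = 0.15·10 + 0.1·10 + 0.75·0 = 1.5 + 1 + 0 = 2.5

2.50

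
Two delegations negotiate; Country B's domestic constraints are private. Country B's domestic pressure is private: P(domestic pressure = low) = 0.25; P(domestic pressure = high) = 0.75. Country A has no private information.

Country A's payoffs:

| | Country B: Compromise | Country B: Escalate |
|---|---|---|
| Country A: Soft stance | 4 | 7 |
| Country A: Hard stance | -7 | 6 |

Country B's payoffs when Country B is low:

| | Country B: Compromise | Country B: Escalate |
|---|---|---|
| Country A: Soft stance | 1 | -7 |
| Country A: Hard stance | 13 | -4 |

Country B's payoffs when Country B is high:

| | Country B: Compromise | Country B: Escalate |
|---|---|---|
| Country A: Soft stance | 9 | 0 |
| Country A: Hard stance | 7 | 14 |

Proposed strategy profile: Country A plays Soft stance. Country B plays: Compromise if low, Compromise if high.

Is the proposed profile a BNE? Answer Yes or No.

Yes

Country A plays Soft stance: E[Soft stance] = 0.25·(4) + 0.75·(4) = 4; E[Hard stance] = -7. Best-responding. ✓
Country B (domestic pressure low), facing Soft stance: Compromise gives 1, Escalate gives -7. Proposed Compromise is best. ✓
Country B (domestic pressure high), facing Soft stance: Compromise gives 9, Escalate gives 0. Proposed Compromise is best. ✓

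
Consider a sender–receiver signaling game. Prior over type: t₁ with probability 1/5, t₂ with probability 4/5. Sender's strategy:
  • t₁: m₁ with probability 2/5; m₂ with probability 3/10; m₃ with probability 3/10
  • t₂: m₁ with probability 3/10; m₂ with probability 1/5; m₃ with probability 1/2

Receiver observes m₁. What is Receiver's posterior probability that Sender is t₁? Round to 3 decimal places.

0.250

P(m₁) = (1/5)·(2/5) + (4/5)·(3/10) = 8/25
P(t₁ | m₁) = ((1/5)·(2/5)) / (8/25) = (2/25) / (8/25) = 1/4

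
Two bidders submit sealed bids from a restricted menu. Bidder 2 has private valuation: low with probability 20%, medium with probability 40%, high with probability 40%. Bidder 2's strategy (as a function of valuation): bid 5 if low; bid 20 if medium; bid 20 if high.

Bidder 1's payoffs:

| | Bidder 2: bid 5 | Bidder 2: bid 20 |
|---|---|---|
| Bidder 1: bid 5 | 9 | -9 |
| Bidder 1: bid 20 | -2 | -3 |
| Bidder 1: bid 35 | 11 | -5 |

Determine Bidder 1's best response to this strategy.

bid 35

E[bid 5] = 0.2·(9) + 0.4·(-9) + 0.4·(-9) = -5.4
E[bid 20] = 0.2·(-2) + 0.4·(-3) + 0.4·(-3) = -2.8
E[bid 35] = 0.2·(11) + 0.4·(-5) + 0.4·(-5) = -1.8
Best response: bid 35 (-1.8 is the largest).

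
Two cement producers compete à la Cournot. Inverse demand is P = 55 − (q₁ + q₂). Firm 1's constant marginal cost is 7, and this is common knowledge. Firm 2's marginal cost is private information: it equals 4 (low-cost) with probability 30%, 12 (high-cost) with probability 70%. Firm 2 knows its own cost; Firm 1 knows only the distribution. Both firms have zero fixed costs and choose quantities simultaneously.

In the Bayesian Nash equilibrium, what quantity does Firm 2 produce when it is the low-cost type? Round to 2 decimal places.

Type-c best response for Firm 2: q₂(c) = (55 − c)/2 − q₁/2.
Firm 1 maximizes expected profit; its first-order condition is 55 − 2q₁ − E[q₂] − 7 = 0.
Substituting E[q₂] and solving: E[c₂] = 9.6, so q₁ = (55 − 2·7 + 9.6)/3 = 16.8667.
q₂(low-cost) = (55 − 4 − 16.8667)/2 = 17.0667.

17.07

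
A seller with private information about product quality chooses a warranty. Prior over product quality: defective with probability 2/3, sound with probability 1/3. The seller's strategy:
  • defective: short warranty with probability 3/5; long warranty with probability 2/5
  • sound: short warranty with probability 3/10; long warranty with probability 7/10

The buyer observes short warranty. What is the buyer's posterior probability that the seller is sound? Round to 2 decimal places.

P(short warranty) = (2/3)·(3/5) + (1/3)·(3/10) = 1/2
P(sound | short warranty) = ((1/3)·(3/10)) / (1/2) = (1/10) / (1/2) = 1/5

0.20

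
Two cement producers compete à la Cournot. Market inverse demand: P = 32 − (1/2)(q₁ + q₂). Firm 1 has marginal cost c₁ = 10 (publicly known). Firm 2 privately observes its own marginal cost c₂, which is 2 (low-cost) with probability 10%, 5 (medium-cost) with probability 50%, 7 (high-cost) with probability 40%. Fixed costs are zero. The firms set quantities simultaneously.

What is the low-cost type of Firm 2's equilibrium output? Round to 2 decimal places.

Firm 2 with cost c maximizes (32 − (1/2)(q₁+q₂) − c)·q₂, giving q₂(c) = (32 − c − (1/2)q₁).
E[c₂] = 0.1·2 + 0.5·5 + 0.4·7 = 5.5
Firm 1's FOC against E[q₂] yields q₁ = (32 − 2·10 + E[c₂])/(3/2) = (32 − 20 + 5.5)/(3/2) = 11.6667.
q₂(low-cost) = (32 − 2 − (1/2)·11.6667) = 24.1667.

24.17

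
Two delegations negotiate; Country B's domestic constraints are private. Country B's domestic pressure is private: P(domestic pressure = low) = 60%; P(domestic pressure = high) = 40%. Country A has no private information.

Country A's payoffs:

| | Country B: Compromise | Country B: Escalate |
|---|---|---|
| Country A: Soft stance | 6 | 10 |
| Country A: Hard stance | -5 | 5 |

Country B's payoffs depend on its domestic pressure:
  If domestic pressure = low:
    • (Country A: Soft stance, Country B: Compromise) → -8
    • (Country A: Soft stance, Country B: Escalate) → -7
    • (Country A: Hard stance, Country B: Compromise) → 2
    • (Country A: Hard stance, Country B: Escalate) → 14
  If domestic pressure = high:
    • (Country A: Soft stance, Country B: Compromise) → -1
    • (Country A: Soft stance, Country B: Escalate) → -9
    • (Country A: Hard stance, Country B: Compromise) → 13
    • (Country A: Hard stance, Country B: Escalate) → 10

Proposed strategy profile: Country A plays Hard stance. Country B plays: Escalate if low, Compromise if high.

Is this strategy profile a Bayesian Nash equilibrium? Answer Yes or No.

No

A profile is a BNE iff every type of every player is best-responding given beliefs about the other side.
Country A plays Hard stance: E[Hard stance] = 0.6·(5) + 0.4·(-5) = 1; E[Soft stance] = 8.4. Not best-responding. ✗
Country B (domestic pressure low), facing Hard stance: Compromise gives 2, Escalate gives 14. Proposed Escalate is best. ✓
Country B (domestic pressure high), facing Hard stance: Compromise gives 13, Escalate gives 10. Proposed Compromise is best. ✓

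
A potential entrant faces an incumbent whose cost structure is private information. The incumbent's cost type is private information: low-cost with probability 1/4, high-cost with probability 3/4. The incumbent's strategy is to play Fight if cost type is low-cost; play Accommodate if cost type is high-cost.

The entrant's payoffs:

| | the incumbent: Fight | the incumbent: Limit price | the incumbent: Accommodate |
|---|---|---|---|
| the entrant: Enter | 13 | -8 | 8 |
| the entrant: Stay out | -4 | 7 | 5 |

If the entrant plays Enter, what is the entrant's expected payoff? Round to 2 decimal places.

E[Enter] = 1/4·13 + 3/4·8 = 13/4 + 6 = 37/4

9.25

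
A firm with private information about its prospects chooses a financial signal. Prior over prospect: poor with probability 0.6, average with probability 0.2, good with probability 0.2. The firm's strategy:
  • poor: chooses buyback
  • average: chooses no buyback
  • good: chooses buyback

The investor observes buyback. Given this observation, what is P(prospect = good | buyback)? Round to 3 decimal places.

P(buyback) = 0.6·1 + 0.2·0 + 0.2·1 = 0.8
P(good | buyback) = (0.2·1) / 0.8 = 0.2 / 0.8 = 0.25

0.250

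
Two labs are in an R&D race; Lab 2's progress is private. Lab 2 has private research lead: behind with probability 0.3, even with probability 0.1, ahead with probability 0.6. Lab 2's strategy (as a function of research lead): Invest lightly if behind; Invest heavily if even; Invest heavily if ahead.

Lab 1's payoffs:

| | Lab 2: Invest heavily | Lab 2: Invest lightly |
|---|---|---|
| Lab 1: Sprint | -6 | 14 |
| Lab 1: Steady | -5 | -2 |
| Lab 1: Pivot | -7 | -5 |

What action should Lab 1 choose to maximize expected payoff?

E[Sprint] = 0.3·(14) + 0.1·(-6) + 0.6·(-6) = 0
E[Steady] = 0.3·(-2) + 0.1·(-5) + 0.6·(-5) = -4.1
E[Pivot] = 0.3·(-5) + 0.1·(-7) + 0.6·(-7) = -6.4
Best response: Sprint (0 is the largest).

Sprint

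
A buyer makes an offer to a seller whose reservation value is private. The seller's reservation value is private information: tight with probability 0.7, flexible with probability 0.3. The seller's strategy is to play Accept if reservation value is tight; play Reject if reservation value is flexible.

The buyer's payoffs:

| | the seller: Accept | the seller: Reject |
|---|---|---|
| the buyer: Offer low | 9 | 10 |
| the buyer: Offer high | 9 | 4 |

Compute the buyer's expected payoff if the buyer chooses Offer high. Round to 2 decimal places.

E[Offer high] = 0.7·9 + 0.3·4 = 6.3 + 1.2 = 7.5

7.50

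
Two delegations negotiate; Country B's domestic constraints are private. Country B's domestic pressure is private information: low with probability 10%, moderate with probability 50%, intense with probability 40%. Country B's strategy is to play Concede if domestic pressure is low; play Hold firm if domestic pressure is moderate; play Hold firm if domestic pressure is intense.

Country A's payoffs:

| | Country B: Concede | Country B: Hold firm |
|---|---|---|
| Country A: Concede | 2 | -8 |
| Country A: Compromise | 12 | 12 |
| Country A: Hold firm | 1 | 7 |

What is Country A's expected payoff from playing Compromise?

12

E[Compromise] = 0.1·12 + 0.5·12 + 0.4·12 = 1.2 + 6 + 4.8 = 12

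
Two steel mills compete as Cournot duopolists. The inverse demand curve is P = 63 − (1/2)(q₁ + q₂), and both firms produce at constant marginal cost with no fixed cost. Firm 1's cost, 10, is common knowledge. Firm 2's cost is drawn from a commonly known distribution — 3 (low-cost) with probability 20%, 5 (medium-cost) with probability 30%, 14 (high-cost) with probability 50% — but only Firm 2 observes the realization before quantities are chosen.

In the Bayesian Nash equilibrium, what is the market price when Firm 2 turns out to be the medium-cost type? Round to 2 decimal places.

25.32

Each type of Firm 2 best-responds to q₁; Firm 1 best-responds to the expected q₂ over Firm 2's types.
Firm 2 with cost c maximizes (63 − (1/2)(q₁+q₂) − c)·q₂, giving q₂(c) = (63 − c − (1/2)q₁).
E[c₂] = 0.2·3 + 0.3·5 + 0.5·14 = 9.1
Firm 1's FOC against E[q₂] yields q₁ = (63 − 2·10 + E[c₂])/(3/2) = (63 − 20 + 9.1)/(3/2) = 34.7333.
q₂(medium-cost) = 40.6333, so P = 63 − (1/2)·(34.7333 + 40.6333) = 25.3167.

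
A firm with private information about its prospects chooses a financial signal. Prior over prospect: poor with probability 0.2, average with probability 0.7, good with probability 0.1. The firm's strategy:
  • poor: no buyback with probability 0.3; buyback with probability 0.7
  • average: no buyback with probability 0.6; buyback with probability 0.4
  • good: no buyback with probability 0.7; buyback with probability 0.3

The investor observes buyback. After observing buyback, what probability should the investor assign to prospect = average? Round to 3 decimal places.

0.622

Apply Bayes' rule using the sender's strategy as the likelihood.
P(buyback) = 0.2·0.7 + 0.7·0.4 + 0.1·0.3 = 0.45
P(average | buyback) = (0.7·0.4) / 0.45 = 0.28 / 0.45 = 0.622222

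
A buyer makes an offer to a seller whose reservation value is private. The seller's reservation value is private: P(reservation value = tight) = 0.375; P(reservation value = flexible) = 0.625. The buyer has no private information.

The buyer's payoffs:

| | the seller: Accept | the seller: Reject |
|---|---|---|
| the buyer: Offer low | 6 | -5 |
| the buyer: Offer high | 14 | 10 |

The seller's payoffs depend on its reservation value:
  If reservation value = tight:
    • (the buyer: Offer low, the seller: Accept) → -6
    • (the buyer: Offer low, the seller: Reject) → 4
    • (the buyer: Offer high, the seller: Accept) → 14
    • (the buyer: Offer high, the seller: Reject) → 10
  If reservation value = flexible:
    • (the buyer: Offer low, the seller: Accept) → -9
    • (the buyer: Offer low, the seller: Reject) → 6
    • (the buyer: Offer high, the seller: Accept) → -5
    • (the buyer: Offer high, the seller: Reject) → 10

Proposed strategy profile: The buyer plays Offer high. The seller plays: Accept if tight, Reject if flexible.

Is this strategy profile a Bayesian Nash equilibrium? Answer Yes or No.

Yes

A profile is a BNE iff every type of every player is best-responding given beliefs about the other side.
The buyer plays Offer high: E[Offer high] = 0.375·(14) + 0.625·(10) = 11.5; E[Offer low] = -0.875. Best-responding. ✓
The seller (reservation value tight), facing Offer high: Accept gives 14, Reject gives 10. Proposed Accept is best. ✓
The seller (reservation value flexible), facing Offer high: Accept gives -5, Reject gives 10. Proposed Reject is best. ✓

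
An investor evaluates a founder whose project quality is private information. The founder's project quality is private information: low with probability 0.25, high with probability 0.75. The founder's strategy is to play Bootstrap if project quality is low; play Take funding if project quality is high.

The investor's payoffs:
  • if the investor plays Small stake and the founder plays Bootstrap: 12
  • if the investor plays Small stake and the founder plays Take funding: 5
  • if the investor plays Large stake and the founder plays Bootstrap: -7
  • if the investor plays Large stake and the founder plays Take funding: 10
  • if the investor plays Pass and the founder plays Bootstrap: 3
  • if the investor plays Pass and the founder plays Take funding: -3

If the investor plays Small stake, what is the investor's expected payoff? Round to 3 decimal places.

6.750

Take the expectation over the founder's project quality, weighting each type's action by its prior probability.
E[Small stake] = 0.25·12 + 0.75·5 = 3 + 3.75 = 6.75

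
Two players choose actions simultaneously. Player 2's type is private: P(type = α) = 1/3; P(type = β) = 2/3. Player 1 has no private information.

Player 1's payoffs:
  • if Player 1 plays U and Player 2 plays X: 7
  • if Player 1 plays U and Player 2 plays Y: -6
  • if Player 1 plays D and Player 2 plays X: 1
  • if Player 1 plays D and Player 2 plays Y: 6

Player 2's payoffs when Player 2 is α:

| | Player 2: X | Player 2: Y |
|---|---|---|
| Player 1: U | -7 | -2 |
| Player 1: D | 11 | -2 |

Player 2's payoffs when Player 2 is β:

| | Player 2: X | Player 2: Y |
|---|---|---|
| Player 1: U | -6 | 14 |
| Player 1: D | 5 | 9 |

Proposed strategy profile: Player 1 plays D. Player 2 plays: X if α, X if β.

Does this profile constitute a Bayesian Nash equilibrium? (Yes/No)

No

Player 1 plays D: E[D] = 1/3·(1) + 2/3·(1) = 1; E[U] = 7. Not best-responding. ✗
Player 2 (type α), facing D: X gives 11, Y gives -2. Proposed X is best. ✓
Player 2 (type β), facing D: X gives 5, Y gives 9. Proposed X is not best — profitable deviation exists. ✗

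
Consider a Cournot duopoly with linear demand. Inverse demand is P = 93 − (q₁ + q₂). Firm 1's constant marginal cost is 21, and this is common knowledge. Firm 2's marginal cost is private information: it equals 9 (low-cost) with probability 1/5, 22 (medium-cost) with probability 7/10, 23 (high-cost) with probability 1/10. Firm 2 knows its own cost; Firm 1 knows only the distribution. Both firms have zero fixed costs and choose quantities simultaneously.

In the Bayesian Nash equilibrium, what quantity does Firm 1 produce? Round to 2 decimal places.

23.50

Type-c best response for Firm 2: q₂(c) = (93 − c)/2 − q₁/2.
Firm 1 maximizes expected profit; its first-order condition is 93 − 2q₁ − E[q₂] − 21 = 0.
Substituting E[q₂] and solving: E[c₂] = 19.5, so q₁ = (93 − 2·21 + 19.5)/3 = 23.5.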